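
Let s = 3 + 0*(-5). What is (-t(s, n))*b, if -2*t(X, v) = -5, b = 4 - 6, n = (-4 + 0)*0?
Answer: 5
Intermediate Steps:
n = 0 (n = -4*0 = 0)
b = -2
s = 3 (s = 3 + 0 = 3)
t(X, v) = 5/2 (t(X, v) = -1/2*(-5) = 5/2)
(-t(s, n))*b = -1*5/2*(-2) = -5/2*(-2) = 5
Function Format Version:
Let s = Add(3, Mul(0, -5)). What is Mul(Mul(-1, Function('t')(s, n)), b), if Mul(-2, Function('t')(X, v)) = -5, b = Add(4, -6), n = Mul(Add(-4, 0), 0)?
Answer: 5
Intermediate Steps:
n = 0 (n = Mul(-4, 0) = 0)
b = -2
s = 3 (s = Add(3, 0) = 3)
Function('t')(X, v) = Rational(5, 2) (Function('t')(X, v) = Mul(Rational(-1, 2), -5) = Rational(5, 2))
Mul(Mul(-1, Function('t')(s, n)), b) = Mul(Mul(-1, Rational(5, 2)), -2) = Mul(Rational(-5, 2), -2) = 5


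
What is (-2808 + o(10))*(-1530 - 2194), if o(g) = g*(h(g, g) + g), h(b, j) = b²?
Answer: 6360592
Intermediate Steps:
o(g) = g*(g + g²) (o(g) = g*(g² + g) = g*(g + g²))
(-2808 + o(10))*(-1530 - 2194) = (-2808 + 10²*(1 + 10))*(-1530 - 2194) = (-2808 + 100*11)*(-3724) = (-2808 + 1100)*(-3724) = -1708*(-3724) = 6360592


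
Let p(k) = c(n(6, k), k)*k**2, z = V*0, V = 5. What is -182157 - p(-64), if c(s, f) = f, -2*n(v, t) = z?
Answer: 79987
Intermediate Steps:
z = 0 (z = 5*0 = 0)
n(v, t) = 0 (n(v, t) = -1/2*0 = 0)
p(k) = k**3 (p(k) = k*k**2 = k**3)
-182157 - p(-64) = -182157 - 1*(-64)**3 = -182157 - 1*(-262144) = -182157 + 262144 = 79987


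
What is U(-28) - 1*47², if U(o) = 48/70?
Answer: -77291/35 ≈ -2208.3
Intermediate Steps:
U(o) = 24/35 (U(o) = 48*(1/70) = 24/35)
U(-28) - 1*47² = 24/35 - 1*47² = 24/35 - 1*2209 = 24/35 - 2209 = -77291/35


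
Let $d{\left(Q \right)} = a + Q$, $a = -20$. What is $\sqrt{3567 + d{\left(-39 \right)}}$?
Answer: $2 \sqrt{877} \approx 59.228$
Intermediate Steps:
$d{\left(Q \right)} = -20 + Q$
$\sqrt{3567 + d{\left(-39 \right)}} = \sqrt{3567 - 59} = \sqrt{3508} = 2 \sqrt{877}$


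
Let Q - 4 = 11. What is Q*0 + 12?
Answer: 12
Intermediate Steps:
Q = 15 (Q = 4 + 11 = 15)
Q*0 + 12 = 15*0 + 12 = 0 + 12 = 12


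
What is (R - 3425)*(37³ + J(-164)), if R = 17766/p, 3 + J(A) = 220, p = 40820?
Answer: -355557731929/2041 ≈ -1.7421e+8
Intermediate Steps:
J(A) = 217 (J(A) = -3 + 220 = 217)
R = 8883/20410 (R = 17766/40820 = 17766*(1/40820) = 8883/20410 ≈ 0.43523)
(R - 3425)*(37³ + J(-164)) = (8883/20410 - 3425)*(37³ + 217) = -69895367*(50653 + 217)/20410 = -69895367/20410*50870 = -355557731929/2041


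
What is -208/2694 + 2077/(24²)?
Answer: 912605/258624 ≈ 3.5287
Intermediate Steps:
-208/2694 + 2077/(24²) = -208*1/2694 + 2077/576 = -104/1347 + 2077*(1/576) = -104/1347 + 2077/576 = 912605/258624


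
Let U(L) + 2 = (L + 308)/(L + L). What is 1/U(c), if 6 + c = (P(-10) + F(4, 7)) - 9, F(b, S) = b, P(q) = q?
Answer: -6/53 ≈ -0.11321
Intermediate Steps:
c = -21 (c = -6 + ((-10 + 4) - 9) = -6 + (-6 - 9) = -6 - 15 = -21)
U(L) = -2 + (308 + L)/(2*L) (U(L) = -2 + (L + 308)/(L + L) = -2 + (308 + L)/((2*L)) = -2 + (308 + L)*(1/(2*L)) = -2 + (308 + L)/(2*L))
1/U(c) = 1/(-3/2 + 154/(-21)) = 1/(-3/2 + 154*(-1/21)) = 1/(-3/2 - 22/3) = 1/(-53/6) = -6/53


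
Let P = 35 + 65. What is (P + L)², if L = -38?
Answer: 3844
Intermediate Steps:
P = 100
(P + L)² = (100 - 38)² = 62² = 3844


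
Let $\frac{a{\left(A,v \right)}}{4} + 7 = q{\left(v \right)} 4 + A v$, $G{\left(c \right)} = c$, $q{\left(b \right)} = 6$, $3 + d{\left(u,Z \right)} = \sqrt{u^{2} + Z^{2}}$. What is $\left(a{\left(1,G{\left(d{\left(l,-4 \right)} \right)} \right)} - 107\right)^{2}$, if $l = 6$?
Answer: $3433 - 816 \sqrt{13} \approx 490.87$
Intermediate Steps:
$d{\left(u,Z \right)} = -3 + \sqrt{Z^{2} + u^{2}}$ ($d{\left(u,Z \right)} = -3 + \sqrt{u^{2} + Z^{2}} = -3 + \sqrt{Z^{2} + u^{2}}$)
$a{\left(A,v \right)} = 68 + 4 A v$ ($a{\left(A,v \right)} = -28 + 4 \left(6 \cdot 4 + A v\right) = -28 + 4 \left(24 + A v\right) = -28 + \left(96 + 4 A v\right) = 68 + 4 A v$)
$\left(a{\left(1,G{\left(d{\left(l,-4 \right)} \right)} \right)} - 107\right)^{2} = \left(\left(68 + 4 \cdot 1 \left(-3 + \sqrt{\left(-4\right)^{2} + 6^{2}}\right)\right) - 107\right)^{2} = \left(\left(68 + 4 \cdot 1 \left(-3 + \sqrt{16 + 36}\right)\right) - 107\right)^{2} = \left(\left(68 + 4 \cdot 1 \left(-3 + \sqrt{52}\right)\right) - 107\right)^{2} = \left(\left(68 + 4 \cdot 1 \left(-3 + 2 \sqrt{13}\right)\right) - 107\right)^{2} = \left(\left(68 - \left(12 - 8 \sqrt{13}\right)\right) - 107\right)^{2} = \left(\left(56 + 8 \sqrt{13}\right) - 107\right)^{2} = \left(-51 + 8 \sqrt{13}\right)^{2}$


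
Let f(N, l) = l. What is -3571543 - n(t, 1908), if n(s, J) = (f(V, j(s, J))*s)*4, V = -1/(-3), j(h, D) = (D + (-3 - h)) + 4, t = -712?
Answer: 3893065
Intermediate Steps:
j(h, D) = 1 + D - h (j(h, D) = (-3 + D - h) + 4 = 1 + D - h)
V = ⅓ (V = -1*(-⅓) = ⅓ ≈ 0.33333)
n(s, J) = 4*s*(1 + J - s) (n(s, J) = ((1 + J - s)*s)*4 = (s*(1 + J - s))*4 = 4*s*(1 + J - s))
-3571543 - n(t, 1908) = -3571543 - 4*(-712)*(1 + 1908 - 1*(-712)) = -3571543 - 4*(-712)*(1 + 1908 + 712) = -3571543 - 4*(-712)*2621 = -3571543 - 1*(-7464608) = -3571543 + 7464608 = 3893065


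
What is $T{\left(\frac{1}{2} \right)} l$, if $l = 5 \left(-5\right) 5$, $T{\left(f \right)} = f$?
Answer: $- \frac{125}{2} \approx -62.5$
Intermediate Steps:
$l = -125$ ($l = \left(-25\right) 5 = -125$)
$T{\left(\frac{1}{2} \right)} l = \frac{1}{2} \left(-125\right) = - \frac{125}{2}$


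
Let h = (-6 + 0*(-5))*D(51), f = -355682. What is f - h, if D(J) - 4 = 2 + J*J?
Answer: -340040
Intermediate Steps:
D(J) = 6 + J² (D(J) = 4 + (2 + J*J) = 4 + (2 + J²) = 6 + J²)
h = -15642 (h = (-6 + 0*(-5))*(6 + 51²) = (-6 + 0)*(6 + 2601) = -6*2607 = -15642)
f - h = -355682 - 1*(-15642) = -355682 + 15642 = -340040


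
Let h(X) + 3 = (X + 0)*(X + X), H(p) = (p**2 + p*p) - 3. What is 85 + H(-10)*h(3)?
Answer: 3040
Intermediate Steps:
H(p) = -3 + 2*p**2 (H(p) = (p**2 + p**2) - 3 = 2*p**2 - 3 = -3 + 2*p**2)
h(X) = -3 + 2*X**2 (h(X) = -3 + (X + 0)*(X + X) = -3 + X*(2*X) = -3 + 2*X**2)
85 + H(-10)*h(3) = 85 + (-3 + 2*(-10)**2)*(-3 + 2*3**2) = 85 + (-3 + 2*100)*(-3 + 2*9) = 85 + (-3 + 200)*(-3 + 18) = 85 + 197*15 = 85 + 2955 = 3040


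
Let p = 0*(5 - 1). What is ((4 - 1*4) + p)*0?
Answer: 0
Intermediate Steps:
p = 0 (p = 0*4 = 0)
((4 - 1*4) + p)*0 = ((4 - 1*4) + 0)*0 = ((4 - 4) + 0)*0 = (0 + 0)*0 = 0*0 = 0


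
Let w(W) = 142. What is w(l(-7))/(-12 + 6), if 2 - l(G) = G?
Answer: -71/3 ≈ -23.667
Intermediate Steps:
l(G) = 2 - G
w(l(-7))/(-12 + 6) = 142/(-12 + 6) = 142/(-6) = 142*(-⅙) = -71/3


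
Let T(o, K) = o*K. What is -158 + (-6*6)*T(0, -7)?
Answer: -158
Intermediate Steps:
T(o, K) = K*o
-158 + (-6*6)*T(0, -7) = -158 + (-6*6)*(-7*0) = -158 - 36*0 = -158 + 0 = -158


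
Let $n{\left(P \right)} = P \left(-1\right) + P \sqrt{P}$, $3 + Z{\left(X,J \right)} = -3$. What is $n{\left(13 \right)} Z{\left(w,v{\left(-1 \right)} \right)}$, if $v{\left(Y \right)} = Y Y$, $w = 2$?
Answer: $78 - 78 \sqrt{13} \approx -203.23$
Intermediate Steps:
$v{\left(Y \right)} = Y^{2}$
$Z{\left(X,J \right)} = -6$ ($Z{\left(X,J \right)} = -3 - 3 = -6$)
$n{\left(P \right)} = P^{\frac{3}{2}} - P$ ($n{\left(P \right)} = - P + P^{\frac{3}{2}} = P^{\frac{3}{2}} - P$)
$n{\left(13 \right)} Z{\left(w,v{\left(-1 \right)} \right)} = \left(13^{\frac{3}{2}} - 13\right) \left(-6\right) = \left(13 \sqrt{13} - 13\right) \left(-6\right) = \left(-13 + 13 \sqrt{13}\right) \left(-6\right) = 78 - 78 \sqrt{13}$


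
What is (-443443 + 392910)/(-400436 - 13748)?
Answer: 50533/414184 ≈ 0.12201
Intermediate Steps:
(-443443 + 392910)/(-400436 - 13748) = -50533/(-414184) = -50533*(-1/414184) = 50533/414184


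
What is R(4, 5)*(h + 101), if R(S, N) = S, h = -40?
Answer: 244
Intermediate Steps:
R(4, 5)*(h + 101) = 4*(-40 + 101) = 4*61 = 244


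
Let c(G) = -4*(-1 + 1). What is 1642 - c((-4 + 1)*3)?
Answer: 1642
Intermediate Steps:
c(G) = 0 (c(G) = -4*0 = 0)
1642 - c((-4 + 1)*3) = 1642 - 1*0 = 1642 + 0 = 1642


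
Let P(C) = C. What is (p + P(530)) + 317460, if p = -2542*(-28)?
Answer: 389166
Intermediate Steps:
p = 71176
(p + P(530)) + 317460 = (71176 + 530) + 317460 = 71706 + 317460 = 389166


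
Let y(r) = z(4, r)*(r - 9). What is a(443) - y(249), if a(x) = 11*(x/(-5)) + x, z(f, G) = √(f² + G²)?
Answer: -2658/5 - 240*√62017 ≈ -60299.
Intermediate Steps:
z(f, G) = √(G² + f²)
y(r) = √(16 + r²)*(-9 + r) (y(r) = √(r² + 4²)*(r - 9) = √(r² + 16)*(-9 + r) = √(16 + r²)*(-9 + r))
a(x) = -6*x/5 (a(x) = 11*(x*(-⅕)) + x = 11*(-x/5) + x = -11*x/5 + x = -6*x/5)
a(443) - y(249) = -6/5*443 - √(16 + 249²)*(-9 + 249) = -2658/5 - √(16 + 62001)*240 = -2658/5 - √62017*240 = -2658/5 - 240*√62017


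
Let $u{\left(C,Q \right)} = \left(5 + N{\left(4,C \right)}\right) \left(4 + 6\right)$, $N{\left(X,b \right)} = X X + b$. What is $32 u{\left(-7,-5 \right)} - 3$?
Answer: $4477$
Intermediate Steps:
$N{\left(X,b \right)} = b + X^{2}$ ($N{\left(X,b \right)} = X^{2} + b = b + X^{2}$)
$u{\left(C,Q \right)} = 210 + 10 C$ ($u{\left(C,Q \right)} = \left(5 + \left(C + 4^{2}\right)\right) \left(4 + 6\right) = \left(5 + \left(C + 16\right)\right) 10 = \left(5 + \left(16 + C\right)\right) 10 = \left(21 + C\right) 10 = 210 + 10 C$)
$32 u{\left(-7,-5 \right)} - 3 = 32 \left(210 + 10 \left(-7\right)\right) - 3 = 32 \left(210 - 70\right) - 3 = 32 \cdot 140 - 3 = 4480 - 3 = 4477$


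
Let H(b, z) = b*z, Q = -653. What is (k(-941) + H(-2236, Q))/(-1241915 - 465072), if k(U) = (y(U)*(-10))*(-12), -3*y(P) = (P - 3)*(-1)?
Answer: -1422348/1706987 ≈ -0.83325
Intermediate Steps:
y(P) = -1 + P/3 (y(P) = -(P - 3)*(-1)/3 = -(-3 + P)*(-1)/3 = -(3 - P)/3 = -1 + P/3)
k(U) = -120 + 40*U (k(U) = ((-1 + U/3)*(-10))*(-12) = (10 - 10*U/3)*(-12) = -120 + 40*U)
(k(-941) + H(-2236, Q))/(-1241915 - 465072) = ((-120 + 40*(-941)) - 2236*(-653))/(-1241915 - 465072) = ((-120 - 37640) + 1460108)/(-1706987) = (-37760 + 1460108)*(-1/1706987) = 1422348*(-1/1706987) = -1422348/1706987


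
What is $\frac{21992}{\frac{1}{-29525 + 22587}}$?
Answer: $-152580496$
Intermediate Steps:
$\frac{21992}{\frac{1}{-29525 + 22587}} = \frac{21992}{\frac{1}{-6938}} = \frac{21992}{- \frac{1}{6938}} = 21992 \left(-6938\right) = -152580496$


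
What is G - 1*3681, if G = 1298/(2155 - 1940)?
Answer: -790117/215 ≈ -3675.0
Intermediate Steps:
G = 1298/215 ≈ 6.0372
G - 1*3681 = 1298/215 - 1*3681 = 1298/215 - 3681 = -790117/215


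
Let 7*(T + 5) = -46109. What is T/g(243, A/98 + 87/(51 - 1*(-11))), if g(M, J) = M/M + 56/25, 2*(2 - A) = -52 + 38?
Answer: -164800/81 ≈ -2034.6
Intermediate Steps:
A = 9 (A = 2 - (-52 + 38)/2 = 2 - ½*(-14) = 2 + 7 = 9)
T = -6592 (T = -5 + (⅐)*(-46109) = -5 - 6587 = -6592)
g(M, J) = 81/25 (g(M, J) = 1 + 56*(1/25) = 1 + 56/25 = 81/25)
T/g(243, A/98 + 87/(51 - 1*(-11))) = -6592/81/25 = -6592*25/81 = -164800/81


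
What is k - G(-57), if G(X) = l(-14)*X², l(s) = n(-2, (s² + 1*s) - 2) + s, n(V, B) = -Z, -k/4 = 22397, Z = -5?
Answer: -60347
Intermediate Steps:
k = -89588 (k = -4*22397 = -89588)
n(V, B) = 5 (n(V, B) = -1*(-5) = 5)
l(s) = 5 + s
G(X) = -9*X² (G(X) = (5 - 14)*X² = -9*X²)
k - G(-57) = -89588 - (-9)*(-57)² = -89588 - (-9)*3249 = -89588 - 1*(-29241) = -89588 + 29241 = -60347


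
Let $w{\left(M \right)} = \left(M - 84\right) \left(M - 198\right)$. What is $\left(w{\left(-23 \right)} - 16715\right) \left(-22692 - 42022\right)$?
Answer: $-448597448$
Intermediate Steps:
$w{\left(M \right)} = \left(-198 + M\right) \left(-84 + M\right)$ ($w{\left(M \right)} = \left(-84 + M\right) \left(-198 + M\right) = \left(-198 + M\right) \left(-84 + M\right)$)
$\left(w{\left(-23 \right)} - 16715\right) \left(-22692 - 42022\right) = \left(\left(16632 + \left(-23\right)^{2} - -6486\right) - 16715\right) \left(-22692 - 42022\right) = \left(\left(16632 + 529 + 6486\right) - 16715\right) \left(-64714\right) = \left(23647 - 16715\right) \left(-64714\right) = 6932 \left(-64714\right) = -448597448$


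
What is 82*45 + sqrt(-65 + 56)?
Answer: 3690 + 3*I ≈ 3690.0 + 3.0*I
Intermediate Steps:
82*45 + sqrt(-65 + 56) = 3690 + sqrt(-9) = 3690 + 3*I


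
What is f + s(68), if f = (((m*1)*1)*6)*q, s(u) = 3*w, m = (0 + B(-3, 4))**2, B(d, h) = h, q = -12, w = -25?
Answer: -1227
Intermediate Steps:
m = 16 (m = (0 + 4)**2 = 4**2 = 16)
s(u) = -75 (s(u) = 3*(-25) = -75)
f = -1152 (f = (((16*1)*1)*6)*(-12) = ((16*1)*6)*(-12) = (16*6)*(-12) = 96*(-12) = -1152)
f + s(68) = -1152 - 75 = -1227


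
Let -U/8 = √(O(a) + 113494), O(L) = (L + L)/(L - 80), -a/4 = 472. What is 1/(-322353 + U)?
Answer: -39649419/12780215723035 + 8*√1717079754/12780215723035 ≈ -3.0765e-6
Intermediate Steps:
a = -1888 (a = -4*472 = -1888)
O(L) = 2*L/(-80 + L) (O(L) = (2*L)/(-80 + L) = 2*L/(-80 + L))
U = -8*√1717079754/123 (U = -8*√(2*(-1888)/(-80 - 1888) + 113494) = -8*√(2*(-1888)/(-1968) + 113494) = -8*√(2*(-1888)*(-1/1968) + 113494) = -8*√(236/123 + 113494) = -8*√1717079754/123 ≈ -2695.1)
1/(-322353 + U) = 1/(-322353 - 8*√1717079754/123)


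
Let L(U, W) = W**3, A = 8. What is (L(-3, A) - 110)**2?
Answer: 161604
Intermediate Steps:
(L(-3, A) - 110)**2 = (8**3 - 110)**2 = (512 - 110)**2 = 402**2 = 161604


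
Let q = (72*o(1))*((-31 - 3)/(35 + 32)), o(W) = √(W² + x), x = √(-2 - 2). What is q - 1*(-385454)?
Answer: 385454 - 2448*√(1 + 2*I)/67 ≈ 3.8541e+5 - 28.724*I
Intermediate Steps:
x = 2*I (x = √(-4) = 2*I ≈ 2.0*I)
o(W) = √(W² + 2*I)
q = -2448*√(1 + 2*I)/67 (q = (72*√(1² + 2*I))*((-31 - 3)/(35 + 32)) = (72*√(1 + 2*I))*(-34/67) = -2448*√(1 + 2*I)/67 ≈ -46.476 - 28.724*I)
q - 1*(-385454) = -2448*√(1 + 2*I)/67 - 1*(-385454) = -2448*√(1 + 2*I)/67 + 385454 = 385454 - 2448*√(1 + 2*I)/67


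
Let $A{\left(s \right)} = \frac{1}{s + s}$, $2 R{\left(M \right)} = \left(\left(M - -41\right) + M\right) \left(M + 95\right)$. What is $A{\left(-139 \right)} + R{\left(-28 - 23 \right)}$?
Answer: $- \frac{373077}{278} \approx -1342.0$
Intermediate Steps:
$R{\left(M \right)} = \frac{\left(41 + 2 M\right) \left(95 + M\right)}{2}$ ($R{\left(M \right)} = \frac{\left(\left(M - -41\right) + M\right) \left(M + 95\right)}{2} = \frac{\left(\left(M + 41\right) + M\right) \left(95 + M\right)}{2} = \frac{\left(\left(41 + M\right) + M\right) \left(95 + M\right)}{2} = \frac{\left(41 + 2 M\right) \left(95 + M\right)}{2}$)
$A{\left(s \right)} = \frac{1}{2 s}$
$A{\left(-139 \right)} + R{\left(-28 - 23 \right)} = \frac{1}{2 \left(-139\right)} + \left(\frac{3895}{2} + \left(-28 - 23\right)^{2} + \frac{231 \left(-28 - 23\right)}{2}\right) = \frac{1}{2} \left(- \frac{1}{139}\right) + \left(\frac{3895}{2} + \left(-28 - 23\right)^{2} + \frac{231 \left(-28 - 23\right)}{2}\right) = - \frac{1}{278} + \left(\frac{3895}{2} + \left(-51\right)^{2} + \frac{231}{2} \left(-51\right)\right) = - \frac{1}{278} + \left(\frac{3895}{2} + 2601 - \frac{11781}{2}\right) = - \frac{1}{278} - 1342 = - \frac{373077}{278}$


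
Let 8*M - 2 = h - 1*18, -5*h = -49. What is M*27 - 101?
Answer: -4877/40 ≈ -121.93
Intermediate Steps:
h = 49/5 (h = -1/5*(-49) = 49/5 ≈ 9.8000)
M = -31/40 (M = 1/4 + (49/5 - 1*18)/8 = 1/4 + (49/5 - 18)/8 = 1/4 + (1/8)*(-41/5) = 1/4 - 41/40 = -31/40 ≈ -0.77500)
M*27 - 101 = -31/40*27 - 101 = -837/40 - 101 = -4877/40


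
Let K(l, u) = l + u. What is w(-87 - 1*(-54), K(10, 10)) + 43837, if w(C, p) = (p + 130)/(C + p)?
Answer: 569731/13 ≈ 43825.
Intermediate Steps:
w(C, p) = (130 + p)/(C + p)
w(-87 - 1*(-54), K(10, 10)) + 43837 = (130 + (10 + 10))/((-87 - 1*(-54)) + (10 + 10)) + 43837 = (130 + 20)/((-87 + 54) + 20) + 43837 = 150/(-33 + 20) + 43837 = 150/(-13) + 43837 = -1/13*150 + 43837 = -150/13 + 43837 = 569731/13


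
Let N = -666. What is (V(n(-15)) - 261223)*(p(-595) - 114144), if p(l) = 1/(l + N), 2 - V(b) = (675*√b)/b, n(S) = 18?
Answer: 387618530405/13 + 32385506625*√2/2522 ≈ 2.9835e+10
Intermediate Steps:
V(b) = 2 - 675/√b (V(b) = 2 - 675*√b/b = 2 - 675/√b)
p(l) = 1/(-666 + l) (p(l) = 1/(l - 666) = 1/(-666 + l))
(V(n(-15)) - 261223)*(p(-595) - 114144) = ((2 - 225*√2/2) - 261223)*(1/(-666 - 595) - 114144) = ((2 - 225*√2/2) - 261223)*(1/(-1261) - 114144) = ((2 - 225*√2/2) - 261223)*(-1/1261 - 114144) = (-261221 - 225*√2/2)*(-143935585/1261) = 387618530405/13 + 32385506625*√2/2522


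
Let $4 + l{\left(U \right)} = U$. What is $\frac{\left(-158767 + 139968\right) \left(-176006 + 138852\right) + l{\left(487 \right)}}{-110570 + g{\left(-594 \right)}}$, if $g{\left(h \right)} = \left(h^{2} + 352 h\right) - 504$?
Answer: $\frac{698458529}{32674} \approx 21377.0$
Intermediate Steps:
$l{\left(U \right)} = -4 + U$
$g{\left(h \right)} = -504 + h^{2} + 352 h$
$\frac{\left(-158767 + 139968\right) \left(-176006 + 138852\right) + l{\left(487 \right)}}{-110570 + g{\left(-594 \right)}} = \frac{\left(-158767 + 139968\right) \left(-176006 + 138852\right) + \left(-4 + 487\right)}{-110570 + \left(-504 + \left(-594\right)^{2} + 352 \left(-594\right)\right)} = \frac{\left(-18799\right) \left(-37154\right) + 483}{-110570 - -143244} = \frac{698458046 + 483}{-110570 + 143244} = \frac{698458529}{32674}$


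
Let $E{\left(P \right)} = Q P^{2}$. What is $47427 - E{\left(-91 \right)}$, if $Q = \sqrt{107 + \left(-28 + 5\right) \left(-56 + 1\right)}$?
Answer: $47427 - 115934 \sqrt{7} \approx -2.5931 \cdot 10^{5}$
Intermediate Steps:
$Q = 14 \sqrt{7}$ ($Q = \sqrt{107 - -1265} = \sqrt{107 + 1265} = \sqrt{1372} = 14 \sqrt{7} \approx 37.041$)
$E{\left(P \right)} = 14 \sqrt{7} P^{2}$
$47427 - E{\left(-91 \right)} = 47427 - 14 \sqrt{7} \left(-91\right)^{2} = 47427 - 14 \sqrt{7} \cdot 8281 = 47427 - 115934 \sqrt{7}$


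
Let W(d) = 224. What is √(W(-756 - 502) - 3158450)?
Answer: 3*I*√350914 ≈ 1777.1*I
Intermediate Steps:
√(W(-756 - 502) - 3158450) = √(224 - 3158450) = √(-3158226) = 3*I*√350914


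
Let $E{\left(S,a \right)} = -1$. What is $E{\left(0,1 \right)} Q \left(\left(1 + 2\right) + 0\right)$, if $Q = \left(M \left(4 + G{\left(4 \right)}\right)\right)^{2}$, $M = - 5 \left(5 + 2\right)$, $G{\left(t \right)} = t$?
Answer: $-235200$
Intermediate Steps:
$M = -35$ ($M = \left(-5\right) 7 = -35$)
$Q = 78400$ ($Q = \left(- 35 \left(4 + 4\right)\right)^{2} = \left(\left(-35\right) 8\right)^{2} = \left(-280\right)^{2} = 78400$)
$E{\left(0,1 \right)} Q \left(\left(1 + 2\right) + 0\right) = \left(-1\right) 78400 \left(\left(1 + 2\right) + 0\right) = - 78400 \left(3 + 0\right) = \left(-78400\right) 3 = -235200$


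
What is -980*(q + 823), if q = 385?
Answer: -1183840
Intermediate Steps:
-980*(q + 823) = -980*(385 + 823) = -980*1208 = -1183840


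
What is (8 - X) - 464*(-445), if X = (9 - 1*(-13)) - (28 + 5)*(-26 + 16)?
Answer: 206136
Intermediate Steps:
X = 352 (X = (9 + 13) - 33*(-10) = 22 - 1*(-330) = 22 + 330 = 352)
(8 - X) - 464*(-445) = (8 - 1*352) - 464*(-445) = (8 - 352) + 206480 = -344 + 206480 = 206136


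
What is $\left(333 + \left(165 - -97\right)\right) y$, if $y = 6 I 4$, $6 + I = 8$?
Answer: $28560$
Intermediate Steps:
$I = 2$ ($I = -6 + 8 = 2$)
$y = 48$ ($y = 6 \cdot 2 \cdot 4 = 12 \cdot 4 = 48$)
$\left(333 + \left(165 - -97\right)\right) y = \left(333 + \left(165 - -97\right)\right) 48 = \left(333 + \left(165 + 97\right)\right) 48 = \left(333 + 262\right) 48 = 595 \cdot 48 = 28560$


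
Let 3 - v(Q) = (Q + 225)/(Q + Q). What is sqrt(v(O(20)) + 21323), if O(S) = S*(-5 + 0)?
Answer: 3*sqrt(37914)/4 ≈ 146.04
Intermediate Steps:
O(S) = -5*S (O(S) = S*(-5) = -5*S)
v(Q) = 3 - (225 + Q)/(2*Q) (v(Q) = 3 - (Q + 225)/(Q + Q) = 3 - (225 + Q)/(2*Q))
sqrt(v(O(20)) + 21323) = sqrt(5*(-45 - 5*20)/(2*((-5*20))) + 21323) = sqrt((5/2)*(-45 - 100)/(-100) + 21323) = sqrt((5/2)*(-1/100)*(-145) + 21323) = sqrt(29/8 + 21323) = sqrt(170613/8) = 3*sqrt(37914)/4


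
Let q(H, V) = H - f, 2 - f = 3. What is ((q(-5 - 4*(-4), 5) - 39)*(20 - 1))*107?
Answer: -54891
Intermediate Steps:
f = -1 (f = 2 - 1*3 = 2 - 3 = -1)
q(H, V) = 1 + H (q(H, V) = H - 1*(-1) = H + 1 = 1 + H)
((q(-5 - 4*(-4), 5) - 39)*(20 - 1))*107 = (((1 + (-5 - 4*(-4))) - 39)*(20 - 1))*107 = (((1 + (-5 + 16)) - 39)*19)*107 = (((1 + 11) - 39)*19)*107 = ((12 - 39)*19)*107 = -27*19*107 = -513*107 = -54891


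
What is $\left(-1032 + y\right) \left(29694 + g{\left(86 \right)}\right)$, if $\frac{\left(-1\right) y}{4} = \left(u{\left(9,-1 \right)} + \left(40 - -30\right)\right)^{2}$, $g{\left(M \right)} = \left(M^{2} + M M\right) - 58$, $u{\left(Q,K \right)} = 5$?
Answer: $-1045479696$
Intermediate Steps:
$g{\left(M \right)} = -58 + 2 M^{2}$ ($g{\left(M \right)} = \left(M^{2} + M^{2}\right) - 58 = 2 M^{2} - 58 = -58 + 2 M^{2}$)
$y = -22500$ ($y = - 4 \left(5 + \left(40 - -30\right)\right)^{2} = - 4 \left(5 + \left(40 + 30\right)\right)^{2} = - 4 \left(5 + 70\right)^{2} = - 4 \cdot 75^{2} = \left(-4\right) 5625 = -22500$)
$\left(-1032 + y\right) \left(29694 + g{\left(86 \right)}\right) = \left(-1032 - 22500\right) \left(29694 - \left(58 - 2 \cdot 86^{2}\right)\right) = - 23532 \left(29694 + \left(-58 + 2 \cdot 7396\right)\right) = - 23532 \left(29694 + \left(-58 + 14792\right)\right) = - 23532 \left(29694 + 14734\right) = \left(-23532\right) 44428 = -1045479696$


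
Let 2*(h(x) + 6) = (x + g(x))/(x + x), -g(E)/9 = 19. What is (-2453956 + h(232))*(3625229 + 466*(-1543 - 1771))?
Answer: -4738796419390875/928 ≈ -5.1065e+12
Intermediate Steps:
g(E) = -171 (g(E) = -9*19 = -171)
h(x) = -6 + (-171 + x)/(4*x) (h(x) = -6 + ((x - 171)/(x + x))/2 = -6 + ((-171 + x)/((2*x)))/2 = -6 + ((-171 + x)*(1/(2*x)))/2 = -6 + ((-171 + x)/(2*x))/2 = -6 + (-171 + x)/(4*x))
(-2453956 + h(232))*(3625229 + 466*(-1543 - 1771)) = (-2453956 + (1/4)*(-171 - 23*232)/232)*(3625229 + 466*(-1543 - 1771)) = (-2453956 + (1/4)*(1/232)*(-171 - 5336))*(3625229 + 466*(-3314)) = (-2453956 + (1/4)*(1/232)*(-5507))*(3625229 - 1544324) = (-2453956 - 5507/928)*2080905 = -2277276675/928*2080905 = -4738796419390875/928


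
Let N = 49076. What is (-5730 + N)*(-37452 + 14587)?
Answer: -991106290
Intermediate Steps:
(-5730 + N)*(-37452 + 14587) = (-5730 + 49076)*(-37452 + 14587) = 43346*(-22865) = -991106290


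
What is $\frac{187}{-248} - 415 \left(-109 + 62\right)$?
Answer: $\frac{4837053}{248} \approx 19504.0$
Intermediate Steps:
$\frac{187}{-248} - 415 \left(-109 + 62\right) = 187 \left(- \frac{1}{248}\right) - -19505 = - \frac{187}{248} + 19505 = \frac{4837053}{248}$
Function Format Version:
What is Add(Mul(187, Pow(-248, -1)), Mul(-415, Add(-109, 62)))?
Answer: Rational(4837053, 248) ≈ 19504.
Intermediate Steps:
Add(Mul(187, Pow(-248, -1)), Mul(-415, Add(-109, 62))) = Add(Mul(187, Rational(-1, 248)), Mul(-415, -47)) = Add(Rational(-187, 248), 19505) = Rational(4837053, 248)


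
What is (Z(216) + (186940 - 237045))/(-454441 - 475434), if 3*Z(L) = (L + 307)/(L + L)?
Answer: 64935557/1205118000 ≈ 0.053883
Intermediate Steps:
Z(L) = (307 + L)/(6*L) (Z(L) = ((L + 307)/(L + L))/3 = ((307 + L)/((2*L)))/3 = ((307 + L)*(1/(2*L)))/3 = ((307 + L)/(2*L))/3 = (307 + L)/(6*L))
(Z(216) + (186940 - 237045))/(-454441 - 475434) = ((⅙)*(307 + 216)/216 + (186940 - 237045))/(-454441 - 475434) = ((⅙)*(1/216)*523 - 50105)/(-929875) = (523/1296 - 50105)*(-1/929875) = -64935557/1296*(-1/929875) = 64935557/1205118000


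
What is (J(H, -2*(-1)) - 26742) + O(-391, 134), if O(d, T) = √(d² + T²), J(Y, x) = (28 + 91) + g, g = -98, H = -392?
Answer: -26721 + √170837 ≈ -26308.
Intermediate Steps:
J(Y, x) = 21 (J(Y, x) = (28 + 91) - 98 = 119 - 98 = 21)
O(d, T) = √(T² + d²)
(J(H, -2*(-1)) - 26742) + O(-391, 134) = (21 - 26742) + √(134² + (-391)²) = -26721 + √(17956 + 152881) = -26721 + √170837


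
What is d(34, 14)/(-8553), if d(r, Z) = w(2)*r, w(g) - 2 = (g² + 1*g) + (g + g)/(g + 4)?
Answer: -884/25659 ≈ -0.034452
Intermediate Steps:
w(g) = 2 + g + g² + 2*g/(4 + g) (w(g) = 2 + ((g² + 1*g) + (g + g)/(g + 4)) = 2 + ((g² + g) + (2*g)/(4 + g)) = 2 + ((g + g²) + 2*g/(4 + g)) = 2 + (g + g² + 2*g/(4 + g)) = 2 + g + g² + 2*g/(4 + g))
d(r, Z) = 26*r/3 (d(r, Z) = ((8 + 2³ + 5*2² + 8*2)/(4 + 2))*r = ((8 + 8 + 5*4 + 16)/6)*r = ((8 + 8 + 20 + 16)/6)*r = ((⅙)*52)*r = 26*r/3)
d(34, 14)/(-8553) = ((26/3)*34)/(-8553) = (884/3)*(-1/8553) = -884/25659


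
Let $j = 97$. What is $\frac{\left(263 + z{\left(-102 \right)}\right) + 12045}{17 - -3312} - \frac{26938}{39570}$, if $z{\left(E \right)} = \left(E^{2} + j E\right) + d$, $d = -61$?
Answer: $\frac{207558944}{65864265} \approx 3.1513$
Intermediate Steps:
$z{\left(E \right)} = -61 + E^{2} + 97 E$ ($z{\left(E \right)} = \left(E^{2} + 97 E\right) - 61 = -61 + E^{2} + 97 E$)
$\frac{\left(263 + z{\left(-102 \right)}\right) + 12045}{17 - -3312} - \frac{26938}{39570} = \frac{\left(263 + \left(-61 + \left(-102\right)^{2} + 97 \left(-102\right)\right)\right) + 12045}{17 - -3312} - \frac{26938}{39570} = \frac{\left(263 - -449\right) + 12045}{17 + 3312} - \frac{13469}{19785} = \frac{\left(263 + 449\right) + 12045}{3329} - \frac{13469}{19785} = \left(712 + 12045\right) \frac{1}{3329} - \frac{13469}{19785} = 12757 \cdot \frac{1}{3329} - \frac{13469}{19785} = \frac{12757}{3329} - \frac{13469}{19785} = \frac{207558944}{65864265}$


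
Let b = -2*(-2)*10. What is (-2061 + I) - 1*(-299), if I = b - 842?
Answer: -2564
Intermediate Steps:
b = 40 (b = 4*10 = 40)
I = -802 (I = 40 - 842 = -802)
(-2061 + I) - 1*(-299) = (-2061 - 802) - 1*(-299) = -2863 + 299 = -2564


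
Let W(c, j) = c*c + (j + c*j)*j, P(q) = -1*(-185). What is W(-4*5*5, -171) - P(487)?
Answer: -2885044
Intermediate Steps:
P(q) = 185
W(c, j) = c² + j*(j + c*j)
W(-4*5*5, -171) - P(487) = ((-4*5*5)² + (-171)² + (-4*5*5)*(-171)²) - 1*185 = ((-20*5)² + 29241 - 20*5*29241) - 185 = ((-100)² + 29241 - 100*29241) - 185 = (10000 + 29241 - 2924100) - 185 = -2884859 - 185 = -2885044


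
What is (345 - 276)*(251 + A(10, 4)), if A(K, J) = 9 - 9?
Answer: 17319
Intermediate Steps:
A(K, J) = 0
(345 - 276)*(251 + A(10, 4)) = (345 - 276)*(251 + 0) = 69*251 = 17319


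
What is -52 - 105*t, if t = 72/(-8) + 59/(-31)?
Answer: 33878/31 ≈ 1092.8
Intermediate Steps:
t = -338/31 (t = 72*(-⅛) + 59*(-1/31) = -9 - 59/31 = -338/31 ≈ -10.903)
-52 - 105*t = -52 - 105*(-338/31) = -52 + 35490/31 = 33878/31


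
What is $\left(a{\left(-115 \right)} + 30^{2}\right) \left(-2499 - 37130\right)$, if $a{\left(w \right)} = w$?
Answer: $-31108765$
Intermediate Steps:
$\left(a{\left(-115 \right)} + 30^{2}\right) \left(-2499 - 37130\right) = \left(-115 + 30^{2}\right) \left(-2499 - 37130\right) = \left(-115 + 900\right) \left(-39629\right) = 785 \left(-39629\right) = -31108765$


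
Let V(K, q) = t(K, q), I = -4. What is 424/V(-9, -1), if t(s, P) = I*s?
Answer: 106/9 ≈ 11.778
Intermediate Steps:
t(s, P) = -4*s
V(K, q) = -4*K
424/V(-9, -1) = 424/((-4*(-9))) = 424/36 = 424*(1/36) = 106/9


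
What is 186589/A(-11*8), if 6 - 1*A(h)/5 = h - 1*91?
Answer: 186589/925 ≈ 201.72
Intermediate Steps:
A(h) = 485 - 5*h (A(h) = 30 - 5*(h - 1*91) = 30 - 5*(h - 91) = 30 - 5*(-91 + h) = 30 + (455 - 5*h) = 485 - 5*h)
186589/A(-11*8) = 186589/(485 - (-55)*8) = 186589/(485 - 5*(-88)) = 186589/(485 + 440) = 186589/925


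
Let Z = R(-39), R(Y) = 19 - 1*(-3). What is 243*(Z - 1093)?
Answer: -260253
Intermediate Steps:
R(Y) = 22 (R(Y) = 19 + 3 = 22)
Z = 22
243*(Z - 1093) = 243*(22 - 1093) = 243*(-1071) = -260253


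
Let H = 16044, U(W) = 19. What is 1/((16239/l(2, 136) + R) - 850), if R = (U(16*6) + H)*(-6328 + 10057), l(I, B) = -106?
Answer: 106/6349179923 ≈ 1.6695e-8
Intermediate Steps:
R = 59898927 (R = (19 + 16044)*(-6328 + 10057) = 16063*3729 = 59898927)
1/((16239/l(2, 136) + R) - 850) = 1/((16239/(-106) + 59898927) - 850) = 1/((16239*(-1/106) + 59898927) - 850) = 1/((-16239/106 + 59898927) - 850) = 1/(6349270023/106 - 850) = 1/(6349179923/106) = 106/6349179923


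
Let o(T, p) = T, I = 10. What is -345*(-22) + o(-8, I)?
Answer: 7582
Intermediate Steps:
-345*(-22) + o(-8, I) = -345*(-22) - 8 = 7590 - 8 = 7582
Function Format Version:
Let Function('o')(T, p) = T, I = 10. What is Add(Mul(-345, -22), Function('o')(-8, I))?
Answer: 7582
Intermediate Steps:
Add(Mul(-345, -22), Function('o')(-8, I)) = Add(Mul(-345, -22), -8) = Add(7590, -8) = 7582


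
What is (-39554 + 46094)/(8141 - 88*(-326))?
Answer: 6540/36829 ≈ 0.17758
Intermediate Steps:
(-39554 + 46094)/(8141 - 88*(-326)) = 6540/(8141 + 28688) = 6540/36829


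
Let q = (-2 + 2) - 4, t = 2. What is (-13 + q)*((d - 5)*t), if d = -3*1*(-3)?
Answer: -136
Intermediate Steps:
q = -4 (q = 0 - 4 = -4)
d = 9 (d = -3*(-3) = 9)
(-13 + q)*((d - 5)*t) = (-13 - 4)*((9 - 5)*2) = -68*2 = -17*8 = -136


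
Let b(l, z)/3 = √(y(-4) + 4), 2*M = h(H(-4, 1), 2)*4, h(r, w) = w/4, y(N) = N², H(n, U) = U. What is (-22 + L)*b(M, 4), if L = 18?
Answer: -24*√5 ≈ -53.666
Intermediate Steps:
h(r, w) = w/4 (h(r, w) = w*(¼) = w/4)
M = 1 (M = (((¼)*2)*4)/2 = ((½)*4)/2 = (½)*2 = 1)
b(l, z) = 6*√5 (b(l, z) = 3*√((-4)² + 4) = 3*√(16 + 4) = 3*√20 = 3*(2*√5) = 6*√5)
(-22 + L)*b(M, 4) = (-22 + 18)*(6*√5) = -24*√5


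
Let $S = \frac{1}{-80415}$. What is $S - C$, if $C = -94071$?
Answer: $\frac{7564719464}{80415} \approx 94071.0$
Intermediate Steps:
$S = - \frac{1}{80415} \approx -1.2435 \cdot 10^{-5}$
$S - C = - \frac{1}{80415} - -94071 = - \frac{1}{80415} + 94071 = \frac{7564719464}{80415}$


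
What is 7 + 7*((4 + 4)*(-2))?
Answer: -105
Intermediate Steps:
7 + 7*((4 + 4)*(-2)) = 7 + 7*(8*(-2)) = 7 + 7*(-16) = 7 - 112 = -105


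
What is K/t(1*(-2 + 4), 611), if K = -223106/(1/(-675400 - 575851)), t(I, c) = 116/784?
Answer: 54715674698776/29 ≈ 1.8867e+12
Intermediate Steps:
t(I, c) = 29/196 (t(I, c) = 116*(1/784) = 29/196)
K = 279161605606 (K = -223106/(1/(-1251251)) = -223106/(-1/1251251) = -223106*(-1251251) = 279161605606)
K/t(1*(-2 + 4), 611) = 279161605606/(29/196) = 279161605606*(196/29) = 54715674698776/29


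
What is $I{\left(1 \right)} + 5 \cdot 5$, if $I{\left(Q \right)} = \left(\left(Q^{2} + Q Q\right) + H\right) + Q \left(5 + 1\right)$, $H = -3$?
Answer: $30$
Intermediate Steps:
$I{\left(Q \right)} = -3 + 2 Q^{2} + 6 Q$ ($I{\left(Q \right)} = \left(\left(Q^{2} + Q Q\right) - 3\right) + Q \left(5 + 1\right) = \left(\left(Q^{2} + Q^{2}\right) - 3\right) + Q 6 = \left(2 Q^{2} - 3\right) + 6 Q = \left(-3 + 2 Q^{2}\right) + 6 Q = -3 + 2 Q^{2} + 6 Q$)
$I{\left(1 \right)} + 5 \cdot 5 = \left(-3 + 2 \cdot 1^{2} + 6 \cdot 1\right) + 5 \cdot 5 = \left(-3 + 2 \cdot 1 + 6\right) + 25 = \left(-3 + 2 + 6\right) + 25 = 5 + 25 = 30$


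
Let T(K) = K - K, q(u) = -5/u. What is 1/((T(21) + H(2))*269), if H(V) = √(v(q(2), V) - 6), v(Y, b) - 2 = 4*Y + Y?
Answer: -I*√66/8877 ≈ -0.00091518*I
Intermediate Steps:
T(K) = 0
v(Y, b) = 2 + 5*Y (v(Y, b) = 2 + (4*Y + Y) = 2 + 5*Y)
H(V) = I*√66/2 (H(V) = √((2 + 5*(-5/2)) - 6) = √((2 - 25/2) - 6) = √(-21/2 - 6) = √(-33/2) = I*√66/2)
1/((T(21) + H(2))*269) = 1/((0 + I*√66/2)*269) = 1/((I*√66/2)*269) = 1/(269*I*√66/2) = -I*√66/8877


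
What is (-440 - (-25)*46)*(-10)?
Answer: -7100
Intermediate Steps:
(-440 - (-25)*46)*(-10) = (-440 - 1*(-1150))*(-10) = (-440 + 1150)*(-10) = 710*(-10) = -7100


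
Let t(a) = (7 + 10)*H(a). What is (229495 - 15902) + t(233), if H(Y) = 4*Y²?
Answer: 3905245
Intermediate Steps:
t(a) = 68*a² (t(a) = (7 + 10)*(4*a²) = 17*(4*a²) = 68*a²)
(229495 - 15902) + t(233) = (229495 - 15902) + 68*233² = 213593 + 68*54289 = 213593 + 3691652 = 3905245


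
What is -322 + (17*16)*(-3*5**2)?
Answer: -20722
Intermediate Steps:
-322 + (17*16)*(-3*5**2) = -322 + 272*(-3*25) = -322 + 272*(-75) = -322 - 20400 = -20722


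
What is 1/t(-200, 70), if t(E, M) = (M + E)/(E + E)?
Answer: 40/13 ≈ 3.0769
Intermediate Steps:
t(E, M) = (E + M)/(2*E) (t(E, M) = (E + M)/((2*E)) = (E + M)*(1/(2*E)) = (E + M)/(2*E))
1/t(-200, 70) = 1/((½)*(-200 + 70)/(-200)) = 1/((½)*(-1/200)*(-130)) = 1/(13/40) = 40/13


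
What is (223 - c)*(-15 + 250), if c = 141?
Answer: 19270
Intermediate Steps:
(223 - c)*(-15 + 250) = (223 - 1*141)*(-15 + 250) = (223 - 141)*235 = 82*235 = 19270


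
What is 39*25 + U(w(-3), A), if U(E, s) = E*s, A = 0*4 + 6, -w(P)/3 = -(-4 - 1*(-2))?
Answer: 939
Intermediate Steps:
w(P) = -6 (w(P) = -(-3)*(-4 - 1*(-2)) = -(-3)*(-4 + 2) = -(-3)*(-2) = -3*2 = -6)
A = 6 (A = 0 + 6 = 6)
39*25 + U(w(-3), A) = 39*25 - 6*6 = 975 - 36 = 939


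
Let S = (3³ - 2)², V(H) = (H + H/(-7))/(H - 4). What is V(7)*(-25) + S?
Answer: 575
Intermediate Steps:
V(H) = 6*H/(7*(-4 + H)) (V(H) = (H + H*(-⅐))/(-4 + H) = (H - H/7)/(-4 + H) = (6*H/7)/(-4 + H) = 6*H/(7*(-4 + H)))
S = 625 (S = (27 - 2)² = 25² = 625)
V(7)*(-25) + S = ((6/7)*7/(-4 + 7))*(-25) + 625 = ((6/7)*7/3)*(-25) + 625 = ((6/7)*7*(⅓))*(-25) + 625 = 2*(-25) + 625 = -50 + 625 = 575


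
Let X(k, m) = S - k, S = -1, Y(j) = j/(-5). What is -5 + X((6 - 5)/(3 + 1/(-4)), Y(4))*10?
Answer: -205/11 ≈ -18.636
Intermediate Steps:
Y(j) = -j/5 (Y(j) = j*(-1/5) = -j/5)
X(k, m) = -1 - k
-5 + X((6 - 5)/(3 + 1/(-4)), Y(4))*10 = -5 + (-1 - (6 - 5)/(3 + 1/(-4)))*10 = -5 + (-1 - 1/(3 - 1/4))*10 = -5 + (-1 - 1/11/4)*10 = -5 + (-1 - 4/11)*10 = -5 - 15/11*10 = -5 - 150/11 = -205/11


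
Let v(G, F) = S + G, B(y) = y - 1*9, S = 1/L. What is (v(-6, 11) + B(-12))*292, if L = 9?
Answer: -70664/9 ≈ -7851.6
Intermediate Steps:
S = ⅑ (S = 1/9 = ⅑ ≈ 0.11111)
B(y) = -9 + y (B(y) = y - 9 = -9 + y)
v(G, F) = ⅑ + G
(v(-6, 11) + B(-12))*292 = ((⅑ - 6) + (-9 - 12))*292 = (-53/9 - 21)*292 = -242/9*292 = -70664/9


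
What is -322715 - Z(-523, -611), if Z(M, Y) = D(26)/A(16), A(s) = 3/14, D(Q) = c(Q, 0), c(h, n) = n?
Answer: -322715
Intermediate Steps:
D(Q) = 0
A(s) = 3/14 (A(s) = 3*(1/14) = 3/14)
Z(M, Y) = 0 (Z(M, Y) = 0/(3/14) = 0*(14/3) = 0)
-322715 - Z(-523, -611) = -322715 - 1*0 = -322715 + 0 = -322715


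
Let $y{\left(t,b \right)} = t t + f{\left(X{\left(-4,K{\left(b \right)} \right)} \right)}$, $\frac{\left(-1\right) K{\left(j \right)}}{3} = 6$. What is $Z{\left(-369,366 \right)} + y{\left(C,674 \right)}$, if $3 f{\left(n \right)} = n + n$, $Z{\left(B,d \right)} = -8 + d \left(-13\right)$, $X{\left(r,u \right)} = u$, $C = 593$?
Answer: $346871$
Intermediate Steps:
$K{\left(j \right)} = -18$ ($K{\left(j \right)} = \left(-3\right) 6 = -18$)
$Z{\left(B,d \right)} = -8 - 13 d$
$f{\left(n \right)} = \frac{2 n}{3}$ ($f{\left(n \right)} = \frac{n + n}{3} = \frac{2 n}{3}$)
$y{\left(t,b \right)} = -12 + t^{2}$ ($y{\left(t,b \right)} = t t + \frac{2}{3} \left(-18\right) = t^{2} - 12 = -12 + t^{2}$)
$Z{\left(-369,366 \right)} + y{\left(C,674 \right)} = \left(-8 - 4758\right) - \left(12 - 593^{2}\right) = \left(-8 - 4758\right) + \left(-12 + 351649\right) = -4766 + 351637 = 346871$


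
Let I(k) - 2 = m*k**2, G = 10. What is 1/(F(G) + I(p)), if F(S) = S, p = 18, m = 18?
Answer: 1/5844 ≈ 0.00017112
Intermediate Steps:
I(k) = 2 + 18*k**2
1/(F(G) + I(p)) = 1/(10 + (2 + 18*18**2)) = 1/(10 + (2 + 18*324)) = 1/(10 + (2 + 5832)) = 1/(10 + 5834) = 1/5844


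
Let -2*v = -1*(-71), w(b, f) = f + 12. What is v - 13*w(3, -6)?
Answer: -227/2 ≈ -113.50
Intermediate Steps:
w(b, f) = 12 + f
v = -71/2 (v = -(-1)*(-71)/2 = -½*71 = -71/2 ≈ -35.500)
v - 13*w(3, -6) = -71/2 - 13*(12 - 6) = -71/2 - 13*6 = -71/2 - 78 = -227/2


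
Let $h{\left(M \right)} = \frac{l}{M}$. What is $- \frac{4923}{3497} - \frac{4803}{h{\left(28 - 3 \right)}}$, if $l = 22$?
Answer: $- \frac{420010581}{76934} \approx -5459.4$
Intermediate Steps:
$h{\left(M \right)} = \frac{22}{M}$
$- \frac{4923}{3497} - \frac{4803}{h{\left(28 - 3 \right)}} = - \frac{4923}{3497} - \frac{4803}{22 \frac{1}{28 - 3}} = \left(-4923\right) \frac{1}{3497} - \frac{4803}{22 \cdot \frac{1}{25}} = - \frac{4923}{3497} - \frac{4803}{22 \cdot \frac{1}{25}} = - \frac{4923}{3497} - \frac{4803}{\frac{22}{25}} = - \frac{4923}{3497} - \frac{120075}{22} = - \frac{420010581}{76934}$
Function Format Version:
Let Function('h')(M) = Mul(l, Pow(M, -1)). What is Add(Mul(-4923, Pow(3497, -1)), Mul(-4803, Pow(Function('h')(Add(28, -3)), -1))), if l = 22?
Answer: Rational(-420010581, 76934) ≈ -5459.4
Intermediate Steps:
Function('h')(M) = Mul(22, Pow(M, -1))
Add(Mul(-4923, Pow(3497, -1)), Mul(-4803, Pow(Function('h')(Add(28, -3)), -1))) = Add(Mul(-4923, Pow(3497, -1)), Mul(-4803, Pow(Mul(22, Pow(Add(28, -3), -1)), -1))) = Add(Mul(-4923, Rational(1, 3497)), Mul(-4803, Pow(Mul(22, Pow(25, -1)), -1))) = Add(Rational(-4923, 3497), Mul(-4803, Pow(Mul(22, Rational(1, 25)), -1))) = Add(Rational(-4923, 3497), Mul(-4803, Pow(Rational(22, 25), -1))) = Add(Rational(-4923, 3497), Mul(-4803, Rational(25, 22))) = Add(Rational(-4923, 3497), Rational(-120075, 22)) = Rational(-420010581, 76934)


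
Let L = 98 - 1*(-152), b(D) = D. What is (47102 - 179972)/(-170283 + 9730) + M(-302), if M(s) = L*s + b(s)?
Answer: -12170105636/160553 ≈ -75801.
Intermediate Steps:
L = 250 (L = 98 + 152 = 250)
M(s) = 251*s (M(s) = 250*s + s = 251*s)
(47102 - 179972)/(-170283 + 9730) + M(-302) = (47102 - 179972)/(-170283 + 9730) + 251*(-302) = -132870/(-160553) - 75802 = -132870*(-1/160553) - 75802 = 132870/160553 - 75802 = -12170105636/160553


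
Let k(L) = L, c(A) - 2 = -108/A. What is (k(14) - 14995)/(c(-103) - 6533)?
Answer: 1543043/672585 ≈ 2.2942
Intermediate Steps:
c(A) = 2 - 108/A
(k(14) - 14995)/(c(-103) - 6533) = (14 - 14995)/((2 - 108/(-103)) - 6533) = -14981/((2 - 108*(-1/103)) - 6533) = -14981/((2 + 108/103) - 6533) = -14981/(314/103 - 6533) = -14981/(-672585/103) = -14981*(-103/672585) = 1543043/672585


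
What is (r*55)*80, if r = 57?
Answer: 250800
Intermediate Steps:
(r*55)*80 = (57*55)*80 = 3135*80 = 250800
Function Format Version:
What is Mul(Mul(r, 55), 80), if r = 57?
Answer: 250800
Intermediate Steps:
Mul(Mul(r, 55), 80) = Mul(Mul(57, 55), 80) = Mul(3135, 80) = 250800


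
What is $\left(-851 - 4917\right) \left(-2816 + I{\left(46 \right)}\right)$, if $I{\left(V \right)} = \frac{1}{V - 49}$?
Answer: $\frac{48733832}{3} \approx 1.6245 \cdot 10^{7}$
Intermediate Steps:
$I{\left(V \right)} = \frac{1}{-49 + V}$
$\left(-851 - 4917\right) \left(-2816 + I{\left(46 \right)}\right) = \left(-851 - 4917\right) \left(-2816 + \frac{1}{-49 + 46}\right) = - 5768 \left(-2816 + \frac{1}{-3}\right) = - 5768 \left(-2816 - \frac{1}{3}\right) = \left(-5768\right) \left(- \frac{8449}{3}\right) = \frac{48733832}{3}$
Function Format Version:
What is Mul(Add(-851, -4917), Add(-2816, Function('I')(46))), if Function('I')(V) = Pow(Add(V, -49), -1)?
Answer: Rational(48733832, 3) ≈ 1.6245e+7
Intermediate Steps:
Function('I')(V) = Pow(Add(-49, V), -1)
Mul(Add(-851, -4917), Add(-2816, Function('I')(46))) = Mul(Add(-851, -4917), Add(-2816, Pow(Add(-49, 46), -1))) = Mul(-5768, Add(-2816, Pow(-3, -1))) = Mul(-5768, Add(-2816, Rational(-1, 3))) = Mul(-5768, Rational(-8449, 3)) = Rational(48733832, 3)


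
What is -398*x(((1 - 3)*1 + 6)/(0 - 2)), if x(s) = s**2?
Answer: -1592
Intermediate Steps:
-398*x(((1 - 3)*1 + 6)/(0 - 2)) = -398*((1 - 3)*1 + 6)**2/(0 - 2)**2 = -398*(-2*1 + 6)**2/4 = -398*(-2 + 6)**2/4 = -398*(4*(-1/2))**2 = -398*(-2)**2 = -398*4 = -1592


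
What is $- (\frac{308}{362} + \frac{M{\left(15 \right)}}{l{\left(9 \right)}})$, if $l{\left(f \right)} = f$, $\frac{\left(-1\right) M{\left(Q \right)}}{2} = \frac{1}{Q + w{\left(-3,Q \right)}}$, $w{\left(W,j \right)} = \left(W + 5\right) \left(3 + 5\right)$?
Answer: $- \frac{42604}{50499} \approx -0.84366$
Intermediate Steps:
$w{\left(W,j \right)} = 40 + 8 W$ ($w{\left(W,j \right)} = \left(5 + W\right) 8 = 40 + 8 W$)
$M{\left(Q \right)} = - \frac{2}{16 + Q}$ ($M{\left(Q \right)} = - \frac{2}{Q + \left(40 + 8 \left(-3\right)\right)} = - \frac{2}{Q + \left(40 - 24\right)} = - \frac{2}{Q + 16} = - \frac{2}{16 + Q}$)
$- (\frac{308}{362} + \frac{M{\left(15 \right)}}{l{\left(9 \right)}}) = - (\frac{308}{362} + \frac{\left(-2\right) \frac{1}{16 + 15}}{9}) = - (308 \cdot \frac{1}{362} + - \frac{2}{31} \cdot \frac{1}{9}) = - (\frac{154}{181} + \left(-2\right) \frac{1}{31} \cdot \frac{1}{9}) = - (\frac{154}{181} - \frac{2}{279}) = \left(-1\right) \frac{42604}{50499} = - \frac{42604}{50499}$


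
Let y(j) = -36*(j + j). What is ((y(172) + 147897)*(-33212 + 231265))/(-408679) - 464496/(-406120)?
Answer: -1362445729214487/20746589435 ≈ -65671.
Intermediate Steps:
y(j) = -72*j (y(j) = -36*2*j = -72*j)
((y(172) + 147897)*(-33212 + 231265))/(-408679) - 464496/(-406120) = ((-72*172 + 147897)*(-33212 + 231265))/(-408679) - 464496/(-406120) = ((-12384 + 147897)*198053)*(-1/408679) - 464496*(-1/406120) = (135513*198053)*(-1/408679) + 58062/50765 = 26838756189*(-1/408679) + 58062/50765 = -26838756189/408679 + 58062/50765 = -1362445729214487/20746589435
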